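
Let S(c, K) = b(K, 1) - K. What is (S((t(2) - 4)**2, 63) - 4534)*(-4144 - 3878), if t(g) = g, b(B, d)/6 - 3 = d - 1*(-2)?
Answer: 36588342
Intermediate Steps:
b(B, d) = 30 + 6*d (b(B, d) = 18 + 6*(d - 1*(-2)) = 18 + 6*(d + 2) = 18 + 6*(2 + d) = 18 + (12 + 6*d) = 30 + 6*d)
S(c, K) = 36 - K (S(c, K) = (30 + 6*1) - K = (30 + 6) - K = 36 - K)
(S((t(2) - 4)**2, 63) - 4534)*(-4144 - 3878) = ((36 - 1*63) - 4534)*(-4144 - 3878) = ((36 - 63) - 4534)*(-8022) = (-27 - 4534)*(-8022) = -4561*(-8022) = 36588342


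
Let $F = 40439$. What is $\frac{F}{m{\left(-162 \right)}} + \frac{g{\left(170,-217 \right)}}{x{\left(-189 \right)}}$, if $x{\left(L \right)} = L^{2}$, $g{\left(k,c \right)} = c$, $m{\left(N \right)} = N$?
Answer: $- \frac{2547719}{10206} \approx -249.63$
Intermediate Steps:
$\frac{F}{m{\left(-162 \right)}} + \frac{g{\left(170,-217 \right)}}{x{\left(-189 \right)}} = \frac{40439}{-162} - \frac{217}{\left(-189\right)^{2}} = 40439 \left(- \frac{1}{162}\right) - \frac{217}{35721} = - \frac{40439}{162} - \frac{31}{5103} = - \frac{2547719}{10206}$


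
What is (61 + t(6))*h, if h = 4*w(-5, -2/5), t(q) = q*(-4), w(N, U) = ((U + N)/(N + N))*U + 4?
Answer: 70004/125 ≈ 560.03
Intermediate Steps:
w(N, U) = 4 + U*(N + U)/(2*N) (w(N, U) = ((N + U)/((2*N)))*U + 4 = ((N + U)*(1/(2*N)))*U + 4 = ((N + U)/(2*N))*U + 4 = U*(N + U)/(2*N) + 4 = 4 + U*(N + U)/(2*N))
t(q) = -4*q
h = 1892/125 (h = 4*((1/2)*((-2/5)**2 - 5*(8 - 2/5))/(-5)) = 4*((1/2)*(-1/5)*((-2*1/5)**2 - 5*(8 - 2*1/5))) = 4*((1/2)*(-1/5)*((-2/5)**2 - 5*(8 - 2/5))) = 4*((1/2)*(-1/5)*(4/25 - 5*38/5)) = 4*((1/2)*(-1/5)*(4/25 - 38)) = 4*((1/2)*(-1/5)*(-946/25)) = 4*(473/125) = 1892/125 ≈ 15.136)
(61 + t(6))*h = (61 - 4*6)*(1892/125) = (61 - 24)*(1892/125) = 37*(1892/125) = 70004/125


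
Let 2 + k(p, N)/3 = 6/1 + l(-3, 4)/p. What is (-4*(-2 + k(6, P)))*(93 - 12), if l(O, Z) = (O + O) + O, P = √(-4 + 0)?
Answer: -1782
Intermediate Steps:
P = 2*I (P = √(-4) = 2*I ≈ 2.0*I)
l(O, Z) = 3*O (l(O, Z) = 2*O + O = 3*O)
k(p, N) = 12 - 27/p (k(p, N) = -6 + 3*(6/1 + (3*(-3))/p) = -6 + 3*(6*1 - 9/p) = -6 + 3*(6 - 9/p) = -6 + (18 - 27/p) = 12 - 27/p)
(-4*(-2 + k(6, P)))*(93 - 12) = (-4*(-2 + (12 - 27/6)))*(93 - 12) = -4*(-2 + (12 - 27*⅙))*81 = -4*(-2 + (12 - 9/2))*81 = -4*(-2 + 15/2)*81 = -4*11/2*81 = -22*81 = -1782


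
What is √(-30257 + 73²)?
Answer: 4*I*√1558 ≈ 157.89*I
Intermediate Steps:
√(-30257 + 73²) = √(-30257 + 5329) = √(-24928) = 4*I*√1558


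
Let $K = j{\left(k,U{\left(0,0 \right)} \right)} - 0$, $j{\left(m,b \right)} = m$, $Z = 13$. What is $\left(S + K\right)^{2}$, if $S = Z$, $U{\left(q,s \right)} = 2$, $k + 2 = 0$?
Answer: $121$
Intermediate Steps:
$k = -2$ ($k = -2 + 0 = -2$)
$K = -2$ ($K = -2 - 0 = -2 + 0 = -2$)
$S = 13$
$\left(S + K\right)^{2} = \left(13 - 2\right)^{2} = 11^{2} = 121$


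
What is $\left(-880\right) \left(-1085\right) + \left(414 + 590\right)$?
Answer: $955804$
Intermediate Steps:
$\left(-880\right) \left(-1085\right) + \left(414 + 590\right) = 954800 + 1004 = 955804$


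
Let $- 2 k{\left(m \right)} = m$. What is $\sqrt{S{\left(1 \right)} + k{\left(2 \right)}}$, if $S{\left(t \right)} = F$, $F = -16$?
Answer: $i \sqrt{17} \approx 4.1231 i$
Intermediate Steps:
$k{\left(m \right)} = - \frac{m}{2}$
$S{\left(t \right)} = -16$
$\sqrt{S{\left(1 \right)} + k{\left(2 \right)}} = \sqrt{-16 - 1} = \sqrt{-17} = i \sqrt{17}$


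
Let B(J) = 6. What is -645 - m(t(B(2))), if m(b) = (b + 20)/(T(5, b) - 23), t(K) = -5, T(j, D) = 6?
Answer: -10950/17 ≈ -644.12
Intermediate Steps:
m(b) = -20/17 - b/17 (m(b) = (b + 20)/(6 - 23) = (20 + b)/(-17) = (20 + b)*(-1/17) = -20/17 - b/17)
-645 - m(t(B(2))) = -645 - (-20/17 - 1/17*(-5)) = -645 - (-20/17 + 5/17) = -645 - 1*(-15/17) = -645 + 15/17 = -10950/17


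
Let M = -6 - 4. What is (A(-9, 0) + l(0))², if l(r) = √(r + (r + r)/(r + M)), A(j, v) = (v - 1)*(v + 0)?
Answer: 0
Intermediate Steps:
A(j, v) = v*(-1 + v) (A(j, v) = (-1 + v)*v = v*(-1 + v))
M = -10
l(r) = √(r + 2*r/(-10 + r)) (l(r) = √(r + (r + r)/(r - 10)) = √(r + (2*r)/(-10 + r)) = √(r + 2*r/(-10 + r)))
(A(-9, 0) + l(0))² = (0*(-1 + 0) + √(0*(-8 + 0)/(-10 + 0)))² = (0*(-1) + √(0*(-8)/(-10)))² = (0 + √(0*(-⅒)*(-8)))² = (0 + √0)² = (0 + 0)² = 0² = 0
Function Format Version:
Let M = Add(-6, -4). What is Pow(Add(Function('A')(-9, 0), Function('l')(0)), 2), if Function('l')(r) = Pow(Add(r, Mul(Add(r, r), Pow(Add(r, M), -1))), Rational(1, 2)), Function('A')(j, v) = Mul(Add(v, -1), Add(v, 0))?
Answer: 0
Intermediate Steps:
Function('A')(j, v) = Mul(v, Add(-1, v)) (Function('A')(j, v) = Mul(Add(-1, v), v) = Mul(v, Add(-1, v)))
M = -10
Function('l')(r) = Pow(Add(r, Mul(2, r, Pow(Add(-10, r), -1))), Rational(1, 2)) (Function('l')(r) = Pow(Add(r, Mul(Add(r, r), Pow(Add(r, -10), -1))), Rational(1, 2)) = Pow(Add(r, Mul(Mul(2, r), Pow(Add(-10, r), -1))), Rational(1, 2)) = Pow(Add(r, Mul(2, r, Pow(Add(-10, r), -1))), Rational(1, 2)))
Pow(Add(Function('A')(-9, 0), Function('l')(0)), 2) = Pow(Add(Mul(0, Add(-1, 0)), Pow(Mul(0, Pow(Add(-10, 0), -1), Add(-8, 0)), Rational(1, 2))), 2) = Pow(Add(Mul(0, -1), Pow(Mul(0, Pow(-10, -1), -8), Rational(1, 2))), 2) = Pow(Add(0, Pow(Mul(0, Rational(-1, 10), -8), Rational(1, 2))), 2) = Pow(Add(0, Pow(0, Rational(1, 2))), 2) = Pow(Add(0, 0), 2) = Pow(0, 2) = 0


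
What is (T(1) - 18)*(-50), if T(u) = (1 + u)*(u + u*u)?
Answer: 700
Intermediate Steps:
T(u) = (1 + u)*(u + u**2)
(T(1) - 18)*(-50) = (1*(1 + 1**2 + 2*1) - 18)*(-50) = (1*(1 + 1 + 2) - 18)*(-50) = (1*4 - 18)*(-50) = (4 - 18)*(-50) = -14*(-50) = 700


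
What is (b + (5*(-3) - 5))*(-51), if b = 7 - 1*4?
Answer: 867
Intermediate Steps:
b = 3 (b = 7 - 4 = 3)
(b + (5*(-3) - 5))*(-51) = (3 + (5*(-3) - 5))*(-51) = (3 + (-15 - 5))*(-51) = (3 - 20)*(-51) = -17*(-51) = 867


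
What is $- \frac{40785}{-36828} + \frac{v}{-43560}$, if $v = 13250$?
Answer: $\frac{54235}{67518} \approx 0.80327$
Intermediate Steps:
$- \frac{40785}{-36828} + \frac{v}{-43560} = - \frac{40785}{-36828} + \frac{13250}{-43560} = \left(-40785\right) \left(- \frac{1}{36828}\right) + 13250 \left(- \frac{1}{43560}\right) = \frac{13595}{12276} - \frac{1325}{4356} = \frac{54235}{67518}$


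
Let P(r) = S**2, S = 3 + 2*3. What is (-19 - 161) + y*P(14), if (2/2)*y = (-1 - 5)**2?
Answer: 2736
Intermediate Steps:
S = 9 (S = 3 + 6 = 9)
y = 36 (y = (-1 - 5)**2 = (-6)**2 = 36)
P(r) = 81 (P(r) = 9**2 = 81)
(-19 - 161) + y*P(14) = (-19 - 161) + 36*81 = -180 + 2916 = 2736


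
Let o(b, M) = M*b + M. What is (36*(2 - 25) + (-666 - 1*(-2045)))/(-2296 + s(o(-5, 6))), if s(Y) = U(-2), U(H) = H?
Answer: -551/2298 ≈ -0.23977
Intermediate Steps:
o(b, M) = M + M*b
s(Y) = -2
(36*(2 - 25) + (-666 - 1*(-2045)))/(-2296 + s(o(-5, 6))) = (36*(2 - 25) + (-666 - 1*(-2045)))/(-2296 - 2) = (36*(-23) + (-666 + 2045))/(-2298) = (-828 + 1379)*(-1/2298) = 551*(-1/2298) = -551/2298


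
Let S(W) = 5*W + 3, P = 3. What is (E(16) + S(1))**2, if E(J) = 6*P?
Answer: 676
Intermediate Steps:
S(W) = 3 + 5*W
E(J) = 18 (E(J) = 6*3 = 18)
(E(16) + S(1))**2 = (18 + (3 + 5*1))**2 = (18 + (3 + 5))**2 = (18 + 8)**2 = 26**2 = 676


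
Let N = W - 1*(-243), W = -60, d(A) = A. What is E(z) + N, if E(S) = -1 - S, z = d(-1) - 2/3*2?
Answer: 553/3 ≈ 184.33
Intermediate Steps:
z = -7/3 (z = -1 - 2/3*2 = -1 - 2*⅓*2 = -1 - ⅔*2 = -1 - 4/3 = -7/3 ≈ -2.3333)
N = 183 (N = -60 - 1*(-243) = -60 + 243 = 183)
E(z) + N = (-1 - 1*(-7/3)) + 183 = (-1 + 7/3) + 183 = 4/3 + 183 = 553/3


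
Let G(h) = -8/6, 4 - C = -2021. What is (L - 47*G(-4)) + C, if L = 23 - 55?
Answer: 6167/3 ≈ 2055.7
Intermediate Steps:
C = 2025 (C = 4 - 1*(-2021) = 4 + 2021 = 2025)
G(h) = -4/3 (G(h) = -8*⅙ = -4/3)
L = -32
(L - 47*G(-4)) + C = (-32 - 47*(-4/3)) + 2025 = (-32 + 188/3) + 2025 = 92/3 + 2025 = 6167/3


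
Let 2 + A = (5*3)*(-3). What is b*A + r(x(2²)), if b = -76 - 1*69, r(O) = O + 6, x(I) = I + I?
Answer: 6829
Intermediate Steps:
x(I) = 2*I
r(O) = 6 + O
A = -47 (A = -2 + (5*3)*(-3) = -2 + 15*(-3) = -2 - 45 = -47)
b = -145 (b = -76 - 69 = -145)
b*A + r(x(2²)) = -145*(-47) + (6 + 2*2²) = 6815 + (6 + 2*4) = 6815 + (6 + 8) = 6815 + 14 = 6829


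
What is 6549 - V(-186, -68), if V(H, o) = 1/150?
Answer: 982349/150 ≈ 6549.0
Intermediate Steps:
V(H, o) = 1/150
6549 - V(-186, -68) = 6549 - 1*1/150 = 6549 - 1/150 = 982349/150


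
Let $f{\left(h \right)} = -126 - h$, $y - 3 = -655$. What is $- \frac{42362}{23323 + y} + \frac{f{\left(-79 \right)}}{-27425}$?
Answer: $- \frac{1160712313}{621752175} \approx -1.8668$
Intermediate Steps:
$y = -652$ ($y = 3 - 655 = -652$)
$- \frac{42362}{23323 + y} + \frac{f{\left(-79 \right)}}{-27425} = - \frac{42362}{23323 - 652} + \frac{-126 - -79}{-27425} = - \frac{42362}{22671} + \left(-126 + 79\right) \left(- \frac{1}{27425}\right) = \left(-42362\right) \frac{1}{22671} - - \frac{47}{27425} = - \frac{42362}{22671} + \frac{47}{27425} = - \frac{1160712313}{621752175}$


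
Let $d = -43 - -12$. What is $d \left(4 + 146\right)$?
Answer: $-4650$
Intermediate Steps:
$d = -31$ ($d = -43 + \left(-1 + 13\right) = -43 + 12 = -31$)
$d \left(4 + 146\right) = - 31 \left(4 + 146\right) = \left(-31\right) 150 = -4650$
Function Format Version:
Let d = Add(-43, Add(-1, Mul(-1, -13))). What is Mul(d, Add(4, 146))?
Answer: -4650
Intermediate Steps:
d = -31 (d = Add(-43, Add(-1, 13)) = Add(-43, 12) = -31)
Mul(d, Add(4, 146)) = Mul(-31, Add(4, 146)) = Mul(-31, 150) = -4650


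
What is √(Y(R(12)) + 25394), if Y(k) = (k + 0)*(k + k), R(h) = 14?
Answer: √25786 ≈ 160.58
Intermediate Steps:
Y(k) = 2*k² (Y(k) = k*(2*k) = 2*k²)
√(Y(R(12)) + 25394) = √(2*14² + 25394) = √(2*196 + 25394) = √(392 + 25394) = √25786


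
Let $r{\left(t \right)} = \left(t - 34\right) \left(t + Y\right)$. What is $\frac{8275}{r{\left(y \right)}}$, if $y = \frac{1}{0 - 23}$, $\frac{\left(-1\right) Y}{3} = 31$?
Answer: $\frac{875495}{335124} \approx 2.6124$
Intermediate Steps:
$Y = -93$ ($Y = \left(-3\right) 31 = -93$)
$y = - \frac{1}{23}$ ($y = \frac{1}{-23} = - \frac{1}{23} \approx -0.043478$)
$r{\left(t \right)} = \left(-93 + t\right) \left(-34 + t\right)$ ($r{\left(t \right)} = \left(t - 34\right) \left(t - 93\right) = \left(-34 + t\right) \left(-93 + t\right) = \left(-93 + t\right) \left(-34 + t\right)$)
$\frac{8275}{r{\left(y \right)}} = \frac{8275}{3162 + \left(- \frac{1}{23}\right)^{2} - - \frac{127}{23}} = \frac{8275}{3162 + \frac{1}{529} + \frac{127}{23}} = \frac{8275}{\frac{1675620}{529}} = 8275 \cdot \frac{529}{1675620} = \frac{875495}{335124}$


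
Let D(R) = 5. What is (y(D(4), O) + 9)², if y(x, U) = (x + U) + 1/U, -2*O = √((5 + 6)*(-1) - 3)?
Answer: 2719/14 - 10*I*√14 ≈ 194.21 - 37.417*I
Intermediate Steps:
O = -I*√14/2 (O = -√((5 + 6)*(-1) - 3)/2 = -√(11*(-1) - 3)/2 = -√(-11 - 3)/2 = -I*√14/2 ≈ -1.8708*I)
y(x, U) = U + x + 1/U (y(x, U) = (U + x) + 1/U = U + x + 1/U)
(y(D(4), O) + 9)² = ((-I*√14/2 + 5 + 1/(-I*√14/2)) + 9)² = ((-I*√14/2 + 5 + I*√14/7) + 9)² = ((5 - 5*I*√14/14) + 9)² = (14 - 5*I*√14/14)²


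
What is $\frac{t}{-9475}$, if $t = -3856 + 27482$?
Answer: $- \frac{23626}{9475} \approx -2.4935$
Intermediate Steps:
$t = 23626$
$\frac{t}{-9475} = \frac{23626}{-9475} = 23626 \left(- \frac{1}{9475}\right) = - \frac{23626}{9475}$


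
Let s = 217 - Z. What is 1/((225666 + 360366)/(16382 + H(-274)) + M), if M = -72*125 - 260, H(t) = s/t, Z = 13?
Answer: -280529/2587662742 ≈ -0.00010841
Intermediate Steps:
s = 204 (s = 217 - 1*13 = 217 - 13 = 204)
H(t) = 204/t
M = -9260 (M = -9000 - 260 = -9260)
1/((225666 + 360366)/(16382 + H(-274)) + M) = 1/((225666 + 360366)/(16382 + 204/(-274)) - 9260) = 1/(586032/(16382 + 204*(-1/274)) - 9260) = 1/(586032/(16382 - 102/137) - 9260) = 1/(586032/(2244232/137) - 9260) = 1/(586032*(137/2244232) - 9260) = 1/(10035798/280529 - 9260) = 1/(-2587662742/280529) = -280529/2587662742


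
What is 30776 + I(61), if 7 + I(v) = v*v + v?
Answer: 34551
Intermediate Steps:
I(v) = -7 + v + v**2 (I(v) = -7 + (v*v + v) = -7 + (v**2 + v) = -7 + (v + v**2) = -7 + v + v**2)
30776 + I(61) = 30776 + (-7 + 61 + 61**2) = 30776 + (-7 + 61 + 3721) = 30776 + 3775 = 34551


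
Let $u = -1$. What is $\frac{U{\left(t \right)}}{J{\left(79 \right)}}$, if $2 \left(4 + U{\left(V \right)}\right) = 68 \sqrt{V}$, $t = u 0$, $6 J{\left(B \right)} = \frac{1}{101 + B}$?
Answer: $-4320$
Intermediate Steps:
$J{\left(B \right)} = \frac{1}{6 \left(101 + B\right)}$
$t = 0$ ($t = \left(-1\right) 0 = 0$)
$U{\left(V \right)} = -4 + 34 \sqrt{V}$ ($U{\left(V \right)} = -4 + \frac{68 \sqrt{V}}{2} = -4 + 34 \sqrt{V}$)
$\frac{U{\left(t \right)}}{J{\left(79 \right)}} = \frac{-4 + 34 \sqrt{0}}{\frac{1}{6} \frac{1}{101 + 79}} = \frac{-4 + 34 \cdot 0}{\frac{1}{6} \cdot \frac{1}{180}} = \frac{-4 + 0}{\frac{1}{6} \cdot \frac{1}{180}} = - 4 \frac{1}{\frac{1}{1080}} = \left(-4\right) 1080 = -4320$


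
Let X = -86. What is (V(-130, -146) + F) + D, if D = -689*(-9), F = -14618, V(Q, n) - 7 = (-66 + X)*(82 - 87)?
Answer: -7650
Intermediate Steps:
V(Q, n) = 767 (V(Q, n) = 7 + (-66 - 86)*(82 - 87) = 7 - 152*(-5) = 7 + 760 = 767)
D = 6201
(V(-130, -146) + F) + D = (767 - 14618) + 6201 = -13851 + 6201 = -7650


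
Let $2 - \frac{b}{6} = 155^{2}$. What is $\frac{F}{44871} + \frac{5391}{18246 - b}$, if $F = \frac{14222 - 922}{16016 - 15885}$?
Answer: $\frac{11282849897}{318169850928} \approx 0.035462$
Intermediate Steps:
$b = -144138$ ($b = 12 - 6 \cdot 155^{2} = 12 - 144150 = -144138$)
$F = \frac{13300}{131} \approx 101.53$
$\frac{F}{44871} + \frac{5391}{18246 - b} = \frac{13300}{131 \cdot 44871} + \frac{5391}{18246 - -144138} = \frac{13300}{131} \cdot \frac{1}{44871} + \frac{5391}{18246 + 144138} = \frac{13300}{5878101} + \frac{5391}{162384} = \frac{13300}{5878101} + 5391 \cdot \frac{1}{162384} = \frac{13300}{5878101} + \frac{1797}{54128} = \frac{11282849897}{318169850928}$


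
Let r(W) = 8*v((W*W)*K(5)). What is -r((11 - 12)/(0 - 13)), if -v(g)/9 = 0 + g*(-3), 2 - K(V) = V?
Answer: 648/169 ≈ 3.8343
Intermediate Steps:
K(V) = 2 - V
v(g) = 27*g (v(g) = -9*(0 + g*(-3)) = -9*(0 - 3*g) = -(-27)*g = 27*g)
r(W) = -648*W**2 (r(W) = 8*(27*((W*W)*(2 - 1*5))) = 8*(27*(W**2*(2 - 5))) = 8*(27*(W**2*(-3))) = 8*(27*(-3*W**2)) = 8*(-81*W**2) = -648*W**2)
-r((11 - 12)/(0 - 13)) = -(-648)*((11 - 12)/(0 - 13))**2 = -(-648)*(-1/(-13))**2 = -(-648)*(-1*(-1/13))**2 = -(-648)*(1/13)**2 = -(-648)/169 = -1*(-648/169) = 648/169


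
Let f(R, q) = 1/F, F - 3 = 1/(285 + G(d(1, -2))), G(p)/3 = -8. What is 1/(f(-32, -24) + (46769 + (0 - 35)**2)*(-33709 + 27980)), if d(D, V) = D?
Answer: -784/215566778523 ≈ -3.6369e-9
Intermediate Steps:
G(p) = -24 (G(p) = 3*(-8) = -24)
F = 784/261 (F = 3 + 1/(285 - 24) = 3 + 1/261 = 784/261 ≈ 3.0038)
f(R, q) = 261/784 (f(R, q) = 1/(784/261) = 261/784)
1/(f(-32, -24) + (46769 + (0 - 35)**2)*(-33709 + 27980)) = 1/(261/784 + (46769 + (0 - 35)**2)*(-33709 + 27980)) = 1/(261/784 + (46769 + (-35)**2)*(-5729)) = 1/(261/784 + (46769 + 1225)*(-5729)) = 1/(261/784 + 47994*(-5729)) = 1/(261/784 - 274957626) = 1/(-215566778523/784) = -784/215566778523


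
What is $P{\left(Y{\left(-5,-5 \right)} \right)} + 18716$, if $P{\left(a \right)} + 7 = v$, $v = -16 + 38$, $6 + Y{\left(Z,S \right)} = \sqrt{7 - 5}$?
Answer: $18731$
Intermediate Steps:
$Y{\left(Z,S \right)} = -6 + \sqrt{2}$ ($Y{\left(Z,S \right)} = -6 + \sqrt{7 - 5} = -6 + \sqrt{2}$)
$v = 22$
$P{\left(a \right)} = 15$ ($P{\left(a \right)} = -7 + 22 = 15$)
$P{\left(Y{\left(-5,-5 \right)} \right)} + 18716 = 15 + 18716 = 18731$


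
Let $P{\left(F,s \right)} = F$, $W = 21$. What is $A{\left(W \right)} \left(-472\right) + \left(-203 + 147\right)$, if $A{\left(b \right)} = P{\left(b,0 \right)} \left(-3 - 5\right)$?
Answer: $79240$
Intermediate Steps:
$A{\left(b \right)} = - 8 b$ ($A{\left(b \right)} = b \left(-3 - 5\right) = b \left(-8\right) = - 8 b$)
$A{\left(W \right)} \left(-472\right) + \left(-203 + 147\right) = \left(-8\right) 21 \left(-472\right) + \left(-203 + 147\right) = \left(-168\right) \left(-472\right) - 56 = 79296 - 56 = 79240$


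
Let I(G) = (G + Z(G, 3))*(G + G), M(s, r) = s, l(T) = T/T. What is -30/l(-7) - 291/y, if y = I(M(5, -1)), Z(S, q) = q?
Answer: -2691/80 ≈ -33.638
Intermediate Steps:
l(T) = 1
I(G) = 2*G*(3 + G) (I(G) = (G + 3)*(G + G) = (3 + G)*(2*G) = 2*G*(3 + G))
y = 80 (y = 2*5*(3 + 5) = 2*5*8 = 80)
-30/l(-7) - 291/y = -30/1 - 291/80 = -30*1 - 291*1/80 = -30 - 291/80 = -2691/80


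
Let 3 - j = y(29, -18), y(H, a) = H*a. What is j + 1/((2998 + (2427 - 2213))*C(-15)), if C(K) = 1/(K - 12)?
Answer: 1686273/3212 ≈ 524.99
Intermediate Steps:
C(K) = 1/(-12 + K)
j = 525 (j = 3 - 29*(-18) = 3 - 1*(-522) = 3 + 522 = 525)
j + 1/((2998 + (2427 - 2213))*C(-15)) = 525 + 1/((2998 + (2427 - 2213))*(1/(-12 - 15))) = 525 + 1/((2998 + 214)*(1/(-27))) = 525 + 1/(3212*(-1/27)) = 525 + (1/3212)*(-27) = 525 - 27/3212 = 1686273/3212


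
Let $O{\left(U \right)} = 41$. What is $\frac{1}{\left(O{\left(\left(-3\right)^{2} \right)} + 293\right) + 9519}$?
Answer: $\frac{1}{9853} \approx 0.00010149$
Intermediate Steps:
$\frac{1}{\left(O{\left(\left(-3\right)^{2} \right)} + 293\right) + 9519} = \frac{1}{\left(41 + 293\right) + 9519} = \frac{1}{334 + 9519} = \frac{1}{9853}$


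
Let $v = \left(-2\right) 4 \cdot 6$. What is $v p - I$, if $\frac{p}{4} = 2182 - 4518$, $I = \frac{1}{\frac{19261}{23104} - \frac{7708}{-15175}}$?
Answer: $\frac{210966825041984}{470371307} \approx 4.4851 \cdot 10^{5}$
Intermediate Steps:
$v = -48$ ($v = \left(-8\right) 6 = -48$)
$I = \frac{350603200}{470371307}$ ($I = \frac{1}{19261 \cdot \frac{1}{23104} - - \frac{7708}{15175}} = \frac{1}{\frac{19261}{23104} + \frac{7708}{15175}} = \frac{1}{\frac{470371307}{350603200}} = \frac{350603200}{470371307} \approx 0.74538$)
$p = -9344$ ($p = 4 \left(2182 - 4518\right) = 4 \left(-2336\right) = -9344$)
$v p - I = \left(-48\right) \left(-9344\right) - \frac{350603200}{470371307} = 448512 - \frac{350603200}{470371307} = \frac{210966825041984}{470371307}$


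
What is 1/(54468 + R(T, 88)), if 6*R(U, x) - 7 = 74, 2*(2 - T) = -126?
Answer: 2/108963 ≈ 1.8355e-5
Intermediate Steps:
T = 65 (T = 2 - 1/2*(-126) = 2 + 63 = 65)
R(U, x) = 27/2 (R(U, x) = 7/6 + (1/6)*74 = 7/6 + 37/3 = 27/2)
1/(54468 + R(T, 88)) = 1/(54468 + 27/2) = 1/(108963/2) = 2/108963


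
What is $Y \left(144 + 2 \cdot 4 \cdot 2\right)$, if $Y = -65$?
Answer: $-10400$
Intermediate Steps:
$Y \left(144 + 2 \cdot 4 \cdot 2\right) = - 65 \left(144 + 2 \cdot 4 \cdot 2\right) = - 65 \left(144 + 8 \cdot 2\right) = - 65 \left(144 + 16\right) = \left(-65\right) 160 = -10400$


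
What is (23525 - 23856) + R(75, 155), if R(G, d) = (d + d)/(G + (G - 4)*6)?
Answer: -165521/501 ≈ -330.38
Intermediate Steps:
R(G, d) = 2*d/(-24 + 7*G) (R(G, d) = (2*d)/(G + (-4 + G)*6) = (2*d)/(G + (-24 + 6*G)) = (2*d)/(-24 + 7*G) = 2*d/(-24 + 7*G))
(23525 - 23856) + R(75, 155) = (23525 - 23856) + 2*155/(-24 + 7*75) = -331 + 2*155/(-24 + 525) = -331 + 2*155/501 = -331 + 2*155*(1/501) = -331 + 310/501 = -165521/501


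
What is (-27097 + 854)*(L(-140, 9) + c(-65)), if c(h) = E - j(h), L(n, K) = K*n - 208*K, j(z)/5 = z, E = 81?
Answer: 71538418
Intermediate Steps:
j(z) = 5*z
L(n, K) = -208*K + K*n
c(h) = 81 - 5*h
(-27097 + 854)*(L(-140, 9) + c(-65)) = (-27097 + 854)*(9*(-208 - 140) + (81 - 5*(-65))) = -26243*(9*(-348) + (81 + 325)) = -26243*(-3132 + 406) = -26243*(-2726) = 71538418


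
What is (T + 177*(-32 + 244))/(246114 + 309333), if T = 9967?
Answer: 47491/555447 ≈ 0.085500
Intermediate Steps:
(T + 177*(-32 + 244))/(246114 + 309333) = (9967 + 177*(-32 + 244))/(246114 + 309333) = (9967 + 177*212)/555447 = (9967 + 37524)*(1/555447) = 47491*(1/555447) = 47491/555447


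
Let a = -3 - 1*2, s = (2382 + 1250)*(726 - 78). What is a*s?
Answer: -11767680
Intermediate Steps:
s = 2353536 (s = 3632*648 = 2353536)
a = -5 (a = -3 - 2 = -5)
a*s = -5*2353536 = -11767680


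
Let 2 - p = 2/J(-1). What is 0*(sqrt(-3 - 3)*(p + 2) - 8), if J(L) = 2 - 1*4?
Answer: 0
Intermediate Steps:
J(L) = -2 (J(L) = 2 - 4 = -2)
p = 3 (p = 2 - 2/(-2) = 2 - 2*(-1)/2 = 2 - 1*(-1) = 2 + 1 = 3)
0*(sqrt(-3 - 3)*(p + 2) - 8) = 0*(sqrt(-3 - 3)*(3 + 2) - 8) = 0*(sqrt(-6)*5 - 8) = 0*((I*sqrt(6))*5 - 8) = 0*(5*I*sqrt(6) - 8) = 0*(-8 + 5*I*sqrt(6)) = 0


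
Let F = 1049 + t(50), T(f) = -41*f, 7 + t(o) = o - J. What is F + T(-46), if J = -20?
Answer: 2998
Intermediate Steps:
t(o) = 13 + o (t(o) = -7 + (o - 1*(-20)) = -7 + (o + 20) = -7 + (20 + o) = 13 + o)
F = 1112 (F = 1049 + (13 + 50) = 1049 + 63 = 1112)
F + T(-46) = 1112 - 41*(-46) = 1112 + 1886 = 2998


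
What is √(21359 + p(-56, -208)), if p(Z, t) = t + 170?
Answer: 3*√2369 ≈ 146.02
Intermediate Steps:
p(Z, t) = 170 + t
√(21359 + p(-56, -208)) = √(21359 + (170 - 208)) = √(21359 - 38) = √21321 = 3*√2369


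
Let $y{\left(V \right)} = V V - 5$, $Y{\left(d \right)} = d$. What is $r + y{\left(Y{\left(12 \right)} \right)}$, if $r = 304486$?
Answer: $304625$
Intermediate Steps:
$y{\left(V \right)} = -5 + V^{2}$ ($y{\left(V \right)} = V^{2} - 5 = -5 + V^{2}$)
$r + y{\left(Y{\left(12 \right)} \right)} = 304486 - \left(5 - 12^{2}\right) = 304486 + \left(-5 + 144\right) = 304486 + 139 = 304625$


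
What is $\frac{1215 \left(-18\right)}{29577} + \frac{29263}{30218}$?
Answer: $\frac{68214697}{297919262} \approx 0.22897$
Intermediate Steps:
$\frac{1215 \left(-18\right)}{29577} + \frac{29263}{30218} = \left(-21870\right) \frac{1}{29577} + 29263 \cdot \frac{1}{30218} = - \frac{7290}{9859} + \frac{29263}{30218} = \frac{68214697}{297919262}$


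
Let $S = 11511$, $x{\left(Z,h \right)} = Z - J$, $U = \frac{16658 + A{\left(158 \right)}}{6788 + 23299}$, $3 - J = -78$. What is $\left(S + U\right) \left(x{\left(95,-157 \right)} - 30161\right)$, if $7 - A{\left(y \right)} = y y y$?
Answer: $- \frac{3440815886690}{10029} \approx -3.4309 \cdot 10^{8}$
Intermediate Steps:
$J = 81$ ($J = 3 - -78 = 3 + 78 = 81$)
$A{\left(y \right)} = 7 - y^{3}$ ($A{\left(y \right)} = 7 - y y y = 7 - y^{2} y = 7 - y^{3}$)
$U = - \frac{3927647}{30087}$ ($U = \frac{16658 + \left(7 - 158^{3}\right)}{6788 + 23299} = \frac{16658 + \left(7 - 3944312\right)}{30087} = \left(16658 + \left(7 - 3944312\right)\right) \frac{1}{30087} = \left(16658 - 3944305\right) \frac{1}{30087} = \left(-3927647\right) \frac{1}{30087} = - \frac{3927647}{30087} \approx -130.54$)
$x{\left(Z,h \right)} = -81 + Z$ ($x{\left(Z,h \right)} = Z - 81 = -81 + Z$)
$\left(S + U\right) \left(x{\left(95,-157 \right)} - 30161\right) = \left(11511 - \frac{3927647}{30087}\right) \left(\left(-81 + 95\right) - 30161\right) = \frac{342403810 \left(14 - 30161\right)}{30087} = \frac{342403810}{30087} \left(-30147\right) = - \frac{3440815886690}{10029}$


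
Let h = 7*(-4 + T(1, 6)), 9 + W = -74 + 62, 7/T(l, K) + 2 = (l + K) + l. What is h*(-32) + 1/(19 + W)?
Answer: 3805/6 ≈ 634.17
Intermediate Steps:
T(l, K) = 7/(-2 + K + 2*l) (T(l, K) = 7/(-2 + ((l + K) + l)) = 7/(-2 + ((K + l) + l)) = 7/(-2 + (K + 2*l)) = 7/(-2 + K + 2*l))
W = -21 (W = -9 + (-74 + 62) = -9 - 12 = -21)
h = -119/6 (h = 7*(-4 + 7/(-2 + 6 + 2*1)) = 7*(-4 + 7/(-2 + 6 + 2)) = 7*(-4 + 7/6) = 7*(-17/6) = -119/6 ≈ -19.833)
h*(-32) + 1/(19 + W) = -119/6*(-32) + 1/(19 - 21) = 1904/3 + 1/(-2) = 1904/3 - ½ = 3805/6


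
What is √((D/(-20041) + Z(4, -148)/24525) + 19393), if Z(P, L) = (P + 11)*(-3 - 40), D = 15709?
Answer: √424917937166136555/4681005 ≈ 139.26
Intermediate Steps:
Z(P, L) = -473 - 43*P (Z(P, L) = (11 + P)*(-43) = -473 - 43*P)
√((D/(-20041) + Z(4, -148)/24525) + 19393) = √((15709/(-20041) + (-473 - 43*4)/24525) + 19393) = √((15709*(-1/20041) + (-473 - 172)*(1/24525)) + 19393) = √((-15709/20041 - 645*1/24525) + 19393) = √((-15709/20041 - 43/1635) + 19393) = √(-26545978/32767035 + 19393) = √(635424563777/32767035) = √424917937166136555/4681005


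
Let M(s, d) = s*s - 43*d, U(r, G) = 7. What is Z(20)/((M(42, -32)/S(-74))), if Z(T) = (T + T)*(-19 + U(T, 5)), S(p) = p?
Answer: 1776/157 ≈ 11.312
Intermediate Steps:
M(s, d) = s**2 - 43*d
Z(T) = -24*T (Z(T) = (T + T)*(-19 + 7) = (2*T)*(-12) = -24*T)
Z(20)/((M(42, -32)/S(-74))) = (-24*20)/(((42**2 - 43*(-32))/(-74))) = -480*(-74/(1764 + 1376)) = -480/(3140*(-1/74)) = -480/(-1570/37) = -480*(-37/1570) = 1776/157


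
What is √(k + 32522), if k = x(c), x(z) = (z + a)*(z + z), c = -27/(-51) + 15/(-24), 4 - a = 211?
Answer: √602259202/136 ≈ 180.45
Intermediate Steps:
a = -207 (a = 4 - 1*211 = 4 - 211 = -207)
c = -13/136 (c = -27*(-1/51) + 15*(-1/24) = 9/17 - 5/8 = -13/136 ≈ -0.095588)
x(z) = 2*z*(-207 + z) (x(z) = (z - 207)*(z + z) = (-207 + z)*(2*z) = 2*z*(-207 + z))
k = 366145/9248 (k = 2*(-13/136)*(-207 - 13/136) = 2*(-13/136)*(-28165/136) = 366145/9248 ≈ 39.592)
√(k + 32522) = √(366145/9248 + 32522) = √(301129601/9248) = √602259202/136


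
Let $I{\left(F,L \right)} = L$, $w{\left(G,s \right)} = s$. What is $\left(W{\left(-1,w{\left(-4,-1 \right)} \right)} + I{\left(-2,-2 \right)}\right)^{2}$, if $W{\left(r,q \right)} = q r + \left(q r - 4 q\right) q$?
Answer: $36$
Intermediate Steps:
$W{\left(r,q \right)} = q r + q \left(- 4 q + q r\right)$ ($W{\left(r,q \right)} = q r + \left(- 4 q + q r\right) q = q r + q \left(- 4 q + q r\right)$)
$\left(W{\left(-1,w{\left(-4,-1 \right)} \right)} + I{\left(-2,-2 \right)}\right)^{2} = \left(- (-1 - -4 - -1) - 2\right)^{2} = \left(- (-1 + 4 + 1) - 2\right)^{2} = \left(\left(-1\right) 4 - 2\right)^{2} = \left(-4 - 2\right)^{2} = \left(-6\right)^{2} = 36$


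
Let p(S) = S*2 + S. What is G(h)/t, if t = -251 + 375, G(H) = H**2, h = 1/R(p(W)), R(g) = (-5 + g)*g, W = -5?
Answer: 1/11160000 ≈ 8.9606e-8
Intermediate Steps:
p(S) = 3*S (p(S) = 2*S + S = 3*S)
R(g) = g*(-5 + g)
h = 1/300 (h = 1/((3*(-5))*(-5 + 3*(-5))) = 1/(-15*(-5 - 15)) = 1/(-15*(-20)) = 1/300 ≈ 0.0033333)
t = 124
G(h)/t = (1/300)**2/124 = (1/90000)*(1/124) = 1/11160000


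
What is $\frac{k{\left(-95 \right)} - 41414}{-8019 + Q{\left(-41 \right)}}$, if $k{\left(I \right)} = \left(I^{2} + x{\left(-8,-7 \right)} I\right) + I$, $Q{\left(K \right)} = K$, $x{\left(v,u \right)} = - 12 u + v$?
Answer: $\frac{9926}{2015} \approx 4.9261$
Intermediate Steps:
$x{\left(v,u \right)} = v - 12 u$
$k{\left(I \right)} = I^{2} + 77 I$ ($k{\left(I \right)} = \left(I^{2} + \left(-8 - -84\right) I\right) + I = \left(I^{2} + \left(-8 + 84\right) I\right) + I = \left(I^{2} + 76 I\right) + I = I^{2} + 77 I$)
$\frac{k{\left(-95 \right)} - 41414}{-8019 + Q{\left(-41 \right)}} = \frac{- 95 \left(77 - 95\right) - 41414}{-8019 - 41} = \frac{\left(-95\right) \left(-18\right) - 41414}{-8060} = \left(1710 - 41414\right) \left(- \frac{1}{8060}\right) = \left(-39704\right) \left(- \frac{1}{8060}\right) = \frac{9926}{2015}$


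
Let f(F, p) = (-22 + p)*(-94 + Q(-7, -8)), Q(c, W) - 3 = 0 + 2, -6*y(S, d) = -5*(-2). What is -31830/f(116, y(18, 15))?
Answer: -95490/6319 ≈ -15.112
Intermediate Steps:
y(S, d) = -5/3 (y(S, d) = -(-5)*(-2)/6 = -⅙*10 = -5/3)
Q(c, W) = 5 (Q(c, W) = 3 + (0 + 2) = 3 + 2 = 5)
f(F, p) = 1958 - 89*p (f(F, p) = (-22 + p)*(-94 + 5) = (-22 + p)*(-89) = 1958 - 89*p)
-31830/f(116, y(18, 15)) = -31830/(1958 - 89*(-5/3)) = -31830/(1958 + 445/3) = -31830/6319/3 = -31830*3/6319 = -95490/6319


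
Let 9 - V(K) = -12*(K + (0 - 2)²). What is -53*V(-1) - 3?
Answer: -2388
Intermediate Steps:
V(K) = 57 + 12*K (V(K) = 9 - (-12)*(K + (0 - 2)²) = 9 - (-12)*(K + (-2)²) = 9 - (-12)*(K + 4) = 9 - (-12)*(4 + K) = 9 - (-48 - 12*K) = 9 + (48 + 12*K) = 57 + 12*K)
-53*V(-1) - 3 = -53*(57 + 12*(-1)) - 3 = -53*(57 - 12) - 3 = -53*45 - 3 = -2385 - 3 = -2388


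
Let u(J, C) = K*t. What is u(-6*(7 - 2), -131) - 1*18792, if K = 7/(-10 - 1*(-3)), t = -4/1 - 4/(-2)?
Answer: -18790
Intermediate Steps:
t = -2 (t = -4*1 - 4*(-1/2) = -4 + 2 = -2)
K = -1 (K = 7/(-10 + 3) = 7/(-7) = 7*(-1/7) = -1)
u(J, C) = 2 (u(J, C) = -1*(-2) = 2)
u(-6*(7 - 2), -131) - 1*18792 = 2 - 1*18792 = 2 - 18792 = -18790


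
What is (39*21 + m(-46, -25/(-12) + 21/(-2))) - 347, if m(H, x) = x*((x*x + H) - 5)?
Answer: 527059/1728 ≈ 305.01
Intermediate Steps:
m(H, x) = x*(-5 + H + x²) (m(H, x) = x*((x² + H) - 5) = x*((H + x²) - 5) = x*(-5 + H + x²))
(39*21 + m(-46, -25/(-12) + 21/(-2))) - 347 = (39*21 + (-25/(-12) + 21/(-2))*(-5 - 46 + (-25/(-12) + 21/(-2))²)) - 347 = (819 + (-25*(-1/12) + 21*(-½))*(-5 - 46 + (-25*(-1/12) + 21*(-½))²)) - 347 = (819 + (25/12 - 21/2)*(-5 - 46 + (25/12 - 21/2)²)) - 347 = (819 - 101*(-5 - 46 + (-101/12)²)/12) - 347 = (819 - 101*(-5 - 46 + 10201/144)/12) - 347 = (819 - 101/12*2857/144) - 347 = (819 - 288557/1728) - 347 = 1126675/1728 - 347 = 527059/1728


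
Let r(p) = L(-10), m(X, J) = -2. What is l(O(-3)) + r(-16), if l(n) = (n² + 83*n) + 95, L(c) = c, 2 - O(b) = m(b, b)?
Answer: 433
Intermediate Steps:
O(b) = 4 (O(b) = 2 - 1*(-2) = 2 + 2 = 4)
l(n) = 95 + n² + 83*n
r(p) = -10
l(O(-3)) + r(-16) = (95 + 4² + 83*4) - 10 = (95 + 16 + 332) - 10 = 443 - 10 = 433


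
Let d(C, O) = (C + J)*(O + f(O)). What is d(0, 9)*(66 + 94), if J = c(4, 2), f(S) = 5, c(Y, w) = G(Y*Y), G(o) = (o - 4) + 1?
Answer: 29120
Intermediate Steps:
G(o) = -3 + o (G(o) = (-4 + o) + 1 = -3 + o)
c(Y, w) = -3 + Y² (c(Y, w) = -3 + Y*Y = -3 + Y²)
J = 13 (J = -3 + 4² = -3 + 16 = 13)
d(C, O) = (5 + O)*(13 + C) (d(C, O) = (C + 13)*(O + 5) = (13 + C)*(5 + O) = (5 + O)*(13 + C))
d(0, 9)*(66 + 94) = (65 + 5*0 + 13*9 + 0*9)*(66 + 94) = (65 + 0 + 117 + 0)*160 = 182*160 = 29120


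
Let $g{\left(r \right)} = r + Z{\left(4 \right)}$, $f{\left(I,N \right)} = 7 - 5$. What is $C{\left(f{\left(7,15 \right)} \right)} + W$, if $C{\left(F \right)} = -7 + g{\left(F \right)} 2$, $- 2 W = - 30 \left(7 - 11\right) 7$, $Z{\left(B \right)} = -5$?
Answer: $-433$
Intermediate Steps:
$f{\left(I,N \right)} = 2$ ($f{\left(I,N \right)} = 7 - 5 = 2$)
$g{\left(r \right)} = -5 + r$ ($g{\left(r \right)} = r - 5 = -5 + r$)
$W = -420$ ($W = - \frac{\left(-30\right) \left(7 - 11\right) 7}{2} = - \frac{\left(-30\right) \left(\left(-4\right) 7\right)}{2} = - \frac{\left(-30\right) \left(-28\right)}{2} = \left(- \frac{1}{2}\right) 840 = -420$)
$C{\left(F \right)} = -17 + 2 F$ ($C{\left(F \right)} = -7 + \left(-5 + F\right) 2 = -7 + \left(-10 + 2 F\right) = -17 + 2 F$)
$C{\left(f{\left(7,15 \right)} \right)} + W = \left(-17 + 2 \cdot 2\right) - 420 = \left(-17 + 4\right) - 420 = -13 - 420 = -433$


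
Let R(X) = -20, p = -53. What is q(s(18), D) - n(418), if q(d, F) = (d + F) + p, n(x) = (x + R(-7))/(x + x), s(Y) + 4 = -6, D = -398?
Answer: -192897/418 ≈ -461.48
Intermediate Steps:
s(Y) = -10 (s(Y) = -4 - 6 = -10)
n(x) = (-20 + x)/(2*x) (n(x) = (x - 20)/(x + x) = (-20 + x)/((2*x)) = (-20 + x)*(1/(2*x)) = (-20 + x)/(2*x))
q(d, F) = -53 + F + d (q(d, F) = (d + F) - 53 = (F + d) - 53 = -53 + F + d)
q(s(18), D) - n(418) = (-53 - 398 - 10) - (-20 + 418)/(2*418) = -461 - 398/(2*418) = -461 - 1*199/418 = -461 - 199/418 = -192897/418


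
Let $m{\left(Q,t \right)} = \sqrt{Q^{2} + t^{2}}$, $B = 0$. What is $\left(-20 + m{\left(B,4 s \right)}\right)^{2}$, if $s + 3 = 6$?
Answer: $64$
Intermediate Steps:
$s = 3$ ($s = -3 + 6 = 3$)
$\left(-20 + m{\left(B,4 s \right)}\right)^{2} = \left(-20 + \sqrt{0^{2} + \left(4 \cdot 3\right)^{2}}\right)^{2} = \left(-20 + \sqrt{0 + 12^{2}}\right)^{2} = \left(-20 + \sqrt{0 + 144}\right)^{2} = \left(-20 + \sqrt{144}\right)^{2} = \left(-20 + 12\right)^{2} = \left(-8\right)^{2} = 64$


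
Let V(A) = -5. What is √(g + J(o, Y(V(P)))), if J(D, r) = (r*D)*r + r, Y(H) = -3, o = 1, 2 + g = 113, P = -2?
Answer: 3*√13 ≈ 10.817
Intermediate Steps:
g = 111 (g = -2 + 113 = 111)
J(D, r) = r + D*r² (J(D, r) = (D*r)*r + r = D*r² + r = r + D*r²)
√(g + J(o, Y(V(P)))) = √(111 - 3*(1 + 1*(-3))) = √(111 - 3*(1 - 3)) = √(111 - 3*(-2)) = √(111 + 6) = √117 = 3*√13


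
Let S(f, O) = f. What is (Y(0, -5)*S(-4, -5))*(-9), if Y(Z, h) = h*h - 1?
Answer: 864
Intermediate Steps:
Y(Z, h) = -1 + h**2 (Y(Z, h) = h**2 - 1 = -1 + h**2)
(Y(0, -5)*S(-4, -5))*(-9) = ((-1 + (-5)**2)*(-4))*(-9) = ((-1 + 25)*(-4))*(-9) = (24*(-4))*(-9) = -96*(-9) = 864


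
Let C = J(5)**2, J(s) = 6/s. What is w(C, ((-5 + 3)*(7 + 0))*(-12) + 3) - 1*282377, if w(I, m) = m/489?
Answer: -46027394/163 ≈ -2.8238e+5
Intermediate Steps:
C = 36/25 (C = (6/5)**2 = 36/25 ≈ 1.4400)
w(I, m) = m/489 (w(I, m) = m*(1/489) = m/489)
w(C, ((-5 + 3)*(7 + 0))*(-12) + 3) - 1*282377 = (((-5 + 3)*(7 + 0))*(-12) + 3)/489 - 1*282377 = (-2*7*(-12) + 3)/489 - 282377 = (-14*(-12) + 3)/489 - 282377 = (168 + 3)/489 - 282377 = (1/489)*171 - 282377 = 57/163 - 282377 = -46027394/163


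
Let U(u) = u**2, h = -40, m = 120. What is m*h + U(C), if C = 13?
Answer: -4631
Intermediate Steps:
m*h + U(C) = 120*(-40) + 13**2 = -4800 + 169 = -4631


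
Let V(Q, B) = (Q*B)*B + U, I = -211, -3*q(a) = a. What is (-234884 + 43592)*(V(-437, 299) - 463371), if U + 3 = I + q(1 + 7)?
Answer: 7562121804136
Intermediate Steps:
q(a) = -a/3
U = -650/3 (U = -3 + (-211 - (1 + 7)/3) = -3 + (-211 - ⅓*8) = -3 + (-211 - 8/3) = -3 - 641/3 = -650/3 ≈ -216.67)
V(Q, B) = -650/3 + Q*B² (V(Q, B) = (Q*B)*B - 650/3 = (B*Q)*B - 650/3 = Q*B² - 650/3 = -650/3 + Q*B²)
(-234884 + 43592)*(V(-437, 299) - 463371) = (-234884 + 43592)*((-650/3 - 437*299²) - 463371) = -191292*((-650/3 - 437*89401) - 463371) = -191292*((-650/3 - 39068237) - 463371) = -191292*(-117205361/3 - 463371) = -191292*(-118595474/3) = 7562121804136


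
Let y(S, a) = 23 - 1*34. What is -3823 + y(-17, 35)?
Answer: -3834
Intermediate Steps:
y(S, a) = -11 (y(S, a) = 23 - 34 = -11)
-3823 + y(-17, 35) = -3823 - 11 = -3834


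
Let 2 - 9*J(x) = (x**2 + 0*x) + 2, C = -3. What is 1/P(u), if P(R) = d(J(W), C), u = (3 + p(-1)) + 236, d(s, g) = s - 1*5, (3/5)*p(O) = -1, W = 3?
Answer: -1/6 ≈ -0.16667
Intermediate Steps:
p(O) = -5/3 (p(O) = (5/3)*(-1) = -5/3)
J(x) = -x**2/9 (J(x) = 2/9 - ((x**2 + 0*x) + 2)/9 = 2/9 - ((x**2 + 0) + 2)/9 = 2/9 - (x**2 + 2)/9 = 2/9 - (2 + x**2)/9 = 2/9 + (-2/9 - x**2/9) = -x**2/9)
d(s, g) = -5 + s (d(s, g) = s - 5 = -5 + s)
u = 712/3 (u = (3 - 5/3) + 236 = 4/3 + 236 = 712/3 ≈ 237.33)
P(R) = -6 (P(R) = -5 - 1/9*3**2 = -5 - 1/9*9 = -5 - 1 = -6)
1/P(u) = 1/(-6) = -1/6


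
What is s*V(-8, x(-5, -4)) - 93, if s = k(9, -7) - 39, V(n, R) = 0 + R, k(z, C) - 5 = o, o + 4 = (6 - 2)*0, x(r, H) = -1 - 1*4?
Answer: 97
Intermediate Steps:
x(r, H) = -5 (x(r, H) = -1 - 4 = -5)
o = -4 (o = -4 + (6 - 2)*0 = -4 + 4*0 = -4 + 0 = -4)
k(z, C) = 1 (k(z, C) = 5 - 4 = 1)
V(n, R) = R
s = -38 (s = 1 - 39 = -38)
s*V(-8, x(-5, -4)) - 93 = -38*(-5) - 93 = 190 - 93 = 97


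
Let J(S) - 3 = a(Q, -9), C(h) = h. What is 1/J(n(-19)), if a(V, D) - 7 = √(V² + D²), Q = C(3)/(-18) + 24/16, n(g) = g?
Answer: 18/31 - 3*√745/155 ≈ 0.052361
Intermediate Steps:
Q = 4/3 (Q = 3/(-18) + 24/16 = 3*(-1/18) + 24*(1/16) = -⅙ + 3/2 = 4/3 ≈ 1.3333)
a(V, D) = 7 + √(D² + V²) (a(V, D) = 7 + √(V² + D²) = 7 + √(D² + V²))
J(S) = 10 + √745/3 (J(S) = 3 + (7 + √((-9)² + (4/3)²)) = 3 + (7 + √(81 + 16/9)) = 3 + (7 + √(745/9)) = 3 + (7 + √745/3) = 10 + √745/3)
1/J(n(-19)) = 1/(10 + √745/3)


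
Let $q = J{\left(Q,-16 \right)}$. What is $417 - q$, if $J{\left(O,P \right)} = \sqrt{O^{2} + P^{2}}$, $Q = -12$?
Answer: $397$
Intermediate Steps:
$q = 20$ ($q = \sqrt{\left(-12\right)^{2} + \left(-16\right)^{2}} = \sqrt{144 + 256} = \sqrt{400} = 20$)
$417 - q = 417 - 20 = 397$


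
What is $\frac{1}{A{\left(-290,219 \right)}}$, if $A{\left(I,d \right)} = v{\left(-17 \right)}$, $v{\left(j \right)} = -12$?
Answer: $- \frac{1}{12} \approx -0.083333$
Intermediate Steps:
$A{\left(I,d \right)} = -12$
$\frac{1}{A{\left(-290,219 \right)}} = \frac{1}{-12} = - \frac{1}{12}$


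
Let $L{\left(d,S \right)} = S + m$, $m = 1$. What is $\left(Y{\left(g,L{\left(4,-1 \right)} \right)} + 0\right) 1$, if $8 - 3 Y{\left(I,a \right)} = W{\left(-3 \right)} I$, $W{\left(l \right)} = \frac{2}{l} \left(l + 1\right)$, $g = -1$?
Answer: $\frac{28}{9} \approx 3.1111$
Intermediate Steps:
$L{\left(d,S \right)} = 1 + S$ ($L{\left(d,S \right)} = S + 1 = 1 + S$)
$W{\left(l \right)} = \frac{2 \left(1 + l\right)}{l}$ ($W{\left(l \right)} = \frac{2}{l} \left(1 + l\right) = \frac{2 \left(1 + l\right)}{l}$)
$Y{\left(I,a \right)} = \frac{8}{3} - \frac{4 I}{9}$ ($Y{\left(I,a \right)} = \frac{8}{3} - \frac{\left(2 + \frac{2}{-3}\right) I}{3} = \frac{8}{3} - \frac{\left(2 + 2 \left(- \frac{1}{3}\right)\right) I}{3} = \frac{8}{3} - \frac{\left(2 - \frac{2}{3}\right) I}{3} = \frac{8}{3} - \frac{\frac{4}{3} I}{3} = \frac{8}{3} - \frac{4 I}{9}$)
$\left(Y{\left(g,L{\left(4,-1 \right)} \right)} + 0\right) 1 = \left(\left(\frac{8}{3} - - \frac{4}{9}\right) + 0\right) 1 = \left(\left(\frac{8}{3} + \frac{4}{9}\right) + 0\right) 1 = \left(\frac{28}{9} + 0\right) 1 = \frac{28}{9} \cdot 1 = \frac{28}{9}$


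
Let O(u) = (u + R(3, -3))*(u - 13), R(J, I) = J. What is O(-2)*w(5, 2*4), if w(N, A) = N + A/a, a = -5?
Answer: -51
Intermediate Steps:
w(N, A) = N - A/5 (w(N, A) = N + A/(-5) = N + A*(-⅕) = N - A/5)
O(u) = (-13 + u)*(3 + u) (O(u) = (u + 3)*(u - 13) = (3 + u)*(-13 + u) = (-13 + u)*(3 + u))
O(-2)*w(5, 2*4) = (-39 + (-2)² - 10*(-2))*(5 - 2*4/5) = (-39 + 4 + 20)*(5 - ⅕*8) = -15*(5 - 8/5) = -15*17/5 = -51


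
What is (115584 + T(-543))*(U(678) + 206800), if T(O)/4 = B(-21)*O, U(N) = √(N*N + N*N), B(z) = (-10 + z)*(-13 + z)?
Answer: -449521987200 - 1473771312*√2 ≈ -4.5161e+11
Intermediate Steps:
B(z) = (-13 + z)*(-10 + z)
U(N) = √2*√(N²) (U(N) = √(N² + N²) = √(2*N²) = √2*√(N²))
T(O) = 4216*O (T(O) = 4*((130 + (-21)² - 23*(-21))*O) = 4*((130 + 441 + 483)*O) = 4*(1054*O) = 4216*O)
(115584 + T(-543))*(U(678) + 206800) = (115584 + 4216*(-543))*(√2*√(678²) + 206800) = (115584 - 2289288)*(√2*√459684 + 206800) = -2173704*(√2*678 + 206800) = -2173704*(678*√2 + 206800) = -2173704*(206800 + 678*√2) = -449521987200 - 1473771312*√2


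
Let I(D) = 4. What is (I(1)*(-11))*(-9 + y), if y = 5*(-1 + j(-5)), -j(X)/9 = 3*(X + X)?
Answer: -58784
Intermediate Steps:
j(X) = -54*X (j(X) = -27*(X + X) = -27*2*X = -54*X)
y = 1345 (y = 5*(-1 - 54*(-5)) = 5*(-1 + 270) = 5*269 = 1345)
(I(1)*(-11))*(-9 + y) = (4*(-11))*(-9 + 1345) = -44*1336 = -58784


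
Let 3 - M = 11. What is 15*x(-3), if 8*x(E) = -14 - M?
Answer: -45/4 ≈ -11.250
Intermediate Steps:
M = -8 (M = 3 - 1*11 = 3 - 11 = -8)
x(E) = -¾ (x(E) = (-14 - 1*(-8))/8 = (-14 + 8)/8 = (⅛)*(-6) = -¾)
15*x(-3) = 15*(-¾) = -45/4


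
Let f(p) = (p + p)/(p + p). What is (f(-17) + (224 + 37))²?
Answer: 68644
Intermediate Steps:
f(p) = 1 (f(p) = (2*p)/((2*p)) = (2*p)*(1/(2*p)) = 1)
(f(-17) + (224 + 37))² = (1 + (224 + 37))² = (1 + 261)² = 262² = 68644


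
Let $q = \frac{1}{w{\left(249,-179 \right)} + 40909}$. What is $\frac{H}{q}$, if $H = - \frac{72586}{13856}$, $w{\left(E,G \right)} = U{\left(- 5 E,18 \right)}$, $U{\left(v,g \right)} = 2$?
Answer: $- \frac{1484782923}{6928} \approx -2.1432 \cdot 10^{5}$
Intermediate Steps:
$w{\left(E,G \right)} = 2$
$q = \frac{1}{40911}$ ($q = \frac{1}{2 + 40909} = \frac{1}{40911} \approx 2.4443 \cdot 10^{-5}$)
$H = - \frac{36293}{6928}$ ($H = \left(-72586\right) \frac{1}{13856} = - \frac{36293}{6928} \approx -5.2386$)
$\frac{H}{q} = - \frac{36293 \frac{1}{\frac{1}{40911}}}{6928} = \left(- \frac{36293}{6928}\right) 40911 = - \frac{1484782923}{6928}$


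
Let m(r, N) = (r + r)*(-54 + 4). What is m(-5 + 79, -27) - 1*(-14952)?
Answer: 7552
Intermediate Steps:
m(r, N) = -100*r (m(r, N) = (2*r)*(-50) = -100*r)
m(-5 + 79, -27) - 1*(-14952) = -100*(-5 + 79) - 1*(-14952) = -100*74 + 14952 = -7400 + 14952 = 7552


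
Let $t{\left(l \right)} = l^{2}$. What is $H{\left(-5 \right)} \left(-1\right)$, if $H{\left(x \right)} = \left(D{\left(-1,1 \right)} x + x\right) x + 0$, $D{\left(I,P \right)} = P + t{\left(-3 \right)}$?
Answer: $-275$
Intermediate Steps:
$D{\left(I,P \right)} = 9 + P$ ($D{\left(I,P \right)} = P + \left(-3\right)^{2} = P + 9 = 9 + P$)
$H{\left(x \right)} = 11 x^{2}$ ($H{\left(x \right)} = \left(\left(9 + 1\right) x + x\right) x + 0 = \left(10 x + x\right) x + 0 = 11 x x + 0 = 11 x^{2} + 0 = 11 x^{2}$)
$H{\left(-5 \right)} \left(-1\right) = 11 \left(-5\right)^{2} \left(-1\right) = 11 \cdot 25 \left(-1\right) = 275 \left(-1\right) = -275$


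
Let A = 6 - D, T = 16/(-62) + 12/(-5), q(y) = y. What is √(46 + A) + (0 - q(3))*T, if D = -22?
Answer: 1236/155 + √74 ≈ 16.577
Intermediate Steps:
T = -412/155 (T = 16*(-1/62) + 12*(-⅕) = -8/31 - 12/5 = -412/155 ≈ -2.6581)
A = 28 (A = 6 - 1*(-22) = 6 + 22 = 28)
√(46 + A) + (0 - q(3))*T = √(46 + 28) + (0 - 1*3)*(-412/155) = √74 + (0 - 3)*(-412/155) = √74 - 3*(-412/155) = √74 + 1236/155 = 1236/155 + √74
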